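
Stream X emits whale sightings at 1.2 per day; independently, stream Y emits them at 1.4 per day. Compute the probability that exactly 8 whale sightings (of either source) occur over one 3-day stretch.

0.1392

Independent Poisson processes superpose: combined rate λ = 1.2 + 1.4 = 2.6 per day.
Over the interval, μ = 2.6 × 3 = 7.8 (a 3-day stretch = 3 days).
P(N = 8) = e^(−7.8) · 7.8^8/8! ≈ 0.1392.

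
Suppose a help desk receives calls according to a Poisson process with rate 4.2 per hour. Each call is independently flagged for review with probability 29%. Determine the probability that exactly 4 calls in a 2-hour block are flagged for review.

0.1284

Thinning: the calls that are flagged for review themselves form a Poisson process with rate 0.29 × 4.2 = 1.218 per hour.
Over the interval, μ = 1.218 × 2 = 2.436 (a 2-hour block = 2 hours).
P(N = 4) = e^(−2.436) · 2.436^4/4! ≈ 0.1284.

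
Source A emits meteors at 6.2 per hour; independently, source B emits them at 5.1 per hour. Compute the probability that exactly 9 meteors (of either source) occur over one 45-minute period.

0.1297

Independent Poisson processes superpose: combined rate λ = 6.2 + 5.1 = 11.3 per hour.
Over the interval, μ = 11.3 × 0.75 = 8.475 (a 45-minute period = 0.75 hours).
P(N = 9) = e^(−8.475) · 8.475^9/9! ≈ 0.1297.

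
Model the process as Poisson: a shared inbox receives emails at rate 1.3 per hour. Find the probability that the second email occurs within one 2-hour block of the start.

0.7326

Over the interval, μ = 1.3 × 2 = 2.6 (a 2-hour block = 2 hours).
The second arrival falls in the interval iff at least 2 events occur there: P(S_2 ≤ t) = P(N ≥ 2) = 1 − P(N ≤ 1) ≈ 0.7326.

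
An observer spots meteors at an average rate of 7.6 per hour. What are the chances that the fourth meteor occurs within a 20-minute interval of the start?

Over the interval, μ = 7.6 × 1/3 ≈ 2.53333 (a 20-minute interval = 1/3 hours).
The fourth arrival falls in the interval iff at least 4 events occur there: P(S_4 ≤ t) = P(N ≥ 4) = 1 − P(N ≤ 3) ≈ 0.2496.

0.2496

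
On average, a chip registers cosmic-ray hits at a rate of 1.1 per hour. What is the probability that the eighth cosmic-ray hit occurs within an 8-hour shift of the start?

Over the interval, μ = 1.1 × 8 = 8.8 (an 8-hour shift = 8 hours).
The eighth arrival falls in the interval iff at least 8 events occur there: P(S_8 ≤ t) = P(N ≥ 8) = 1 − P(N ≤ 7) ≈ 0.6522.

0.6522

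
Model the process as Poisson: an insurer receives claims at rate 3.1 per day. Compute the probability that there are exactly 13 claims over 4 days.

Over the interval, μ = 3.1 × 4 = 12.4 (4 days).
P(N = 13) = e^(−μ) μ^13/13! = e^(−12.4) · 12.4^13/6227020800 ≈ 0.1084.

0.1084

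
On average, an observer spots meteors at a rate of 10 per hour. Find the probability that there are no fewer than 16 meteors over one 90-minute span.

Over the interval, μ = 10 × 1.5 = 15 (a 90-minute span = 1.5 hours).
P(N ≥ 16) = 1 − P(N ≤ 15) = 1 − Σ_{j=0}^{15} e^(−μ) μ^j/j! ≈ 0.4319.

0.4319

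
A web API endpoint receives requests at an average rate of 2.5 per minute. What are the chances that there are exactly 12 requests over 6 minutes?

Over the interval, μ = 2.5 × 6 = 15 (6 minutes).
P(N = 12) = e^(−μ) μ^12/12! = e^(−15) · 15^12/479001600 ≈ 0.0829.

0.0829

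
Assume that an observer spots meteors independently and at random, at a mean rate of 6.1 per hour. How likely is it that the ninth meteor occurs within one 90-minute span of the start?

Over the interval, μ = 6.1 × 1.5 = 9.15 (a 90-minute span = 1.5 hours).
The ninth arrival falls in the interval iff at least 9 events occur there: P(S_9 ≤ t) = P(N ≥ 9) = 1 − P(N ≤ 8) ≈ 0.5639.

0.5639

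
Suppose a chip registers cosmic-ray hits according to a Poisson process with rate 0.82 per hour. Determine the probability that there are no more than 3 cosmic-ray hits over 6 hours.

Over the interval, μ = 0.82 × 6 = 4.92 (6 hours).
P(N ≤ 3) = Σ_{j=0}^{3} e^(−μ) μ^j/j! ≈ 0.2764.

0.2764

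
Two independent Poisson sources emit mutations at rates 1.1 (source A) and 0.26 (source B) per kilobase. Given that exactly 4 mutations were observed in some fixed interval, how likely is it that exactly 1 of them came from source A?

0.0226

Given the total, each event is independently from source A with probability p = λ_A/(λ_A+λ_B) = 1.1/1.36 ≈ 0.8088.
So K ~ Binomial(4, 1.1/1.36): P(K = 1) = C(4,1) · (1.1/1.36)^1 · (0.26/1.36)^3 ≈ 0.0226.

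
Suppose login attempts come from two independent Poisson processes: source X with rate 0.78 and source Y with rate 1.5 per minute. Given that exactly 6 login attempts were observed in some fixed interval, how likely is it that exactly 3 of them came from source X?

Given the total, each event is independently from source X with probability p = λ_X/(λ_X+λ_Y) = 0.78/2.28 ≈ 0.3421.
So K ~ Binomial(6, 0.78/2.28): P(K = 3) = C(6,3) · (0.78/2.28)^3 · (1.5/2.28)^3 ≈ 0.2280.

0.2280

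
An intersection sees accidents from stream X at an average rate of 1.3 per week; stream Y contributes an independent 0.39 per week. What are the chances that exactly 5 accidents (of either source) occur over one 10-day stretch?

0.0611

Independent Poisson processes superpose: combined rate λ = 1.3 + 0.39 = 1.69 per week.
Over the interval, μ = 1.69 × 10/7 ≈ 2.41429 (a 10-day stretch = 10/7 weeks).
P(N = 5) = e^(−2.41429) · 2.41429^5/5! ≈ 0.0611.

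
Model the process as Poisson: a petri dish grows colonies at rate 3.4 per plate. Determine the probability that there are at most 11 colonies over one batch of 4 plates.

Over the interval, μ = 3.4 × 4 = 13.6 (a batch of 4 plates = 4 plates).
P(N ≤ 11) = Σ_{j=0}^{11} e^(−μ) μ^j/j! ≈ 0.2952.

0.2952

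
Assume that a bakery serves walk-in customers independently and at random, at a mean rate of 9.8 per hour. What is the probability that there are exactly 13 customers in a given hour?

0.0685

With mean μ = 9.8 per hour,
P(N = 13) = e^(−μ) μ^13/13! = e^(−9.8) · 9.8^13/6227020800 ≈ 0.0685.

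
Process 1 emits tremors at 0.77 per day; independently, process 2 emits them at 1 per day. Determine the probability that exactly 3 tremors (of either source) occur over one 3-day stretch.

0.1233

Independent Poisson processes superpose: combined rate λ = 0.77 + 1 = 1.77 per day.
Over the interval, μ = 1.77 × 3 = 5.31 (a 3-day stretch = 3 days).
P(N = 3) = e^(−5.31) · 5.31^3/3! ≈ 0.1233.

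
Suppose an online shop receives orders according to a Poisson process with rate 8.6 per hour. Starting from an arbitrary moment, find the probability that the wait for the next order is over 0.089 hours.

The wait for the next event is exponential with rate λ = 8.6 per hour.
P(T > 0.089) = e^(−λt) = e^(−8.6 × 0.089) = e^(−0.7654) ≈ 0.4651.

0.4651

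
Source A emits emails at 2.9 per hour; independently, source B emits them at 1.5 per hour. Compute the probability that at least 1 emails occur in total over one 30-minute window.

0.8892

Independent Poisson processes superpose: combined rate λ = 2.9 + 1.5 = 4.4 per hour.
Over the interval, μ = 4.4 × 0.5 = 2.2 (a 30-minute window = 0.5 hours).
P(N ≥ 1) = 1 − P(N ≤ 0) ≈ 0.8892.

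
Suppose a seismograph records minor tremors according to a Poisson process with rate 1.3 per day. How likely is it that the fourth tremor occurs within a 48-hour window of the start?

0.2640

Over the interval, μ = 1.3 × 2 = 2.6 (a 48-hour window = 2 days).
The fourth arrival falls in the interval iff at least 4 events occur there: P(S_4 ≤ t) = P(N ≥ 4) = 1 − P(N ≤ 3) ≈ 0.2640.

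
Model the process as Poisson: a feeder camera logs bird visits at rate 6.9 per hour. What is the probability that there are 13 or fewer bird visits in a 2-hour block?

Over the interval, μ = 6.9 × 2 = 13.8 (a 2-hour block = 2 hours).
P(N ≤ 13) = Σ_{j=0}^{13} e^(−μ) μ^j/j! ≈ 0.4858.

0.4858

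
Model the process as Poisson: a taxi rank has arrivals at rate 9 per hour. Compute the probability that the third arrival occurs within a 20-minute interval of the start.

Over the interval, μ = 9 × 1/3 = 3 (a 20-minute interval = 1/3 hours).
The third arrival falls in the interval iff at least 3 events occur there: P(S_3 ≤ t) = P(N ≥ 3) = 1 − P(N ≤ 2) ≈ 0.5768.

0.5768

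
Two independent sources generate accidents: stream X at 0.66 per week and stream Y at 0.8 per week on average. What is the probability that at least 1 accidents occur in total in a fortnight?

Independent Poisson processes superpose: combined rate λ = 0.66 + 0.8 = 1.46 per week.
Over the interval, μ = 1.46 × 2 = 2.92 (a fortnight = 2 weeks).
P(N ≥ 1) = 1 − P(N ≤ 0) ≈ 0.9461.

0.9461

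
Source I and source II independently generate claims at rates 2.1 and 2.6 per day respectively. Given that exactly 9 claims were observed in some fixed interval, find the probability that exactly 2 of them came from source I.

Given the total, each event is independently from source I with probability p = λ_I/(λ_I+λ_II) = 2.1/4.7 ≈ 0.4468.
So K ~ Binomial(9, 2.1/4.7): P(K = 2) = C(9,2) · (2.1/4.7)^2 · (2.6/4.7)^7 ≈ 0.1139.

0.1139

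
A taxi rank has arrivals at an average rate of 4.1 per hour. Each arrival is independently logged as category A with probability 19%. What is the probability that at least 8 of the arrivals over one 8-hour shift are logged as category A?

Thinning: the arrivals that are logged as category A themselves form a Poisson process with rate 0.19 × 4.1 = 0.779 per hour.
Over the interval, μ = 0.779 × 8 = 6.232 (an 8-hour shift = 8 hours).
P(N ≥ 8) = 1 − P(N ≤ 7) ≈ 0.2885.

0.2885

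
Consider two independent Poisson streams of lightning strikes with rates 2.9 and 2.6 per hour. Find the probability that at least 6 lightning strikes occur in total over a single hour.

0.4711

Independent Poisson processes superpose: combined rate λ = 2.9 + 2.6 = 5.5 per hour.
So μ = 5.5.
P(N ≥ 6) = 1 − P(N ≤ 5) ≈ 0.4711.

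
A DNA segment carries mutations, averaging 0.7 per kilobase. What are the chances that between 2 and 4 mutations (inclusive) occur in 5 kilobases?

0.5896

Over the interval, μ = 0.7 × 5 = 3.5 (5 kilobases).
P(2 ≤ N ≤ 4) = Σ_{j=2}^{4} e^(−3.5) · 3.5^j/j! ≈ 0.5896.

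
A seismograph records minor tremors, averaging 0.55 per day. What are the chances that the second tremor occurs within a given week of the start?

0.8968

Over the interval, μ = 0.55 × 7 = 3.85 (a week = 7 days).
The second arrival falls in the interval iff at least 2 events occur there: P(S_2 ≤ t) = P(N ≥ 2) = 1 − P(N ≤ 1) ≈ 0.8968.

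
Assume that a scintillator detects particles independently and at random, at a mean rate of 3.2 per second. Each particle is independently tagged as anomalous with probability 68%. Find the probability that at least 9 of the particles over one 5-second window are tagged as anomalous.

0.7572

Thinning: the particles that are tagged as anomalous themselves form a Poisson process with rate 0.68 × 3.2 = 2.176 per second.
Over the interval, μ = 2.176 × 5 = 10.88 (a 5-second window = 5 seconds).
P(N ≥ 9) = 1 − P(N ≤ 8) ≈ 0.7572.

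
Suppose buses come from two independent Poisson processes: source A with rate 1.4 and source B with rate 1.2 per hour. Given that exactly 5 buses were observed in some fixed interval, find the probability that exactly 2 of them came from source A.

0.2851

Given the total, each event is independently from source A with probability p = λ_A/(λ_A+λ_B) = 1.4/2.6 ≈ 0.5385.
So K ~ Binomial(5, 1.4/2.6): P(K = 2) = C(5,2) · (1.4/2.6)^2 · (1.2/2.6)^3 ≈ 0.2851.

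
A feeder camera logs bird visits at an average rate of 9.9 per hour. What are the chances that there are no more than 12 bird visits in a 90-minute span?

0.2802

Over the interval, μ = 9.9 × 1.5 = 14.85 (a 90-minute span = 1.5 hours).
P(N ≤ 12) = Σ_{j=0}^{12} e^(−μ) μ^j/j! ≈ 0.2802.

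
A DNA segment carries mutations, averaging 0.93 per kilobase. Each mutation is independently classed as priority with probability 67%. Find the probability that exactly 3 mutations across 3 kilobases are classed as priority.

0.1679

Thinning: the mutations that are classed as priority themselves form a Poisson process with rate 0.67 × 0.93 = 0.6231 per kilobase.
Over the interval, μ = 0.6231 × 3 = 1.8693 (3 kilobases).
P(N = 3) = e^(−1.8693) · 1.8693^3/3! ≈ 0.1679.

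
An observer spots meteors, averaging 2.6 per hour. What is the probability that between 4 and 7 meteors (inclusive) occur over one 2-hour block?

0.6069

Over the interval, μ = 2.6 × 2 = 5.2 (a 2-hour block = 2 hours).
P(4 ≤ N ≤ 7) = Σ_{j=4}^{7} e^(−5.2) · 5.2^j/j! ≈ 0.6069.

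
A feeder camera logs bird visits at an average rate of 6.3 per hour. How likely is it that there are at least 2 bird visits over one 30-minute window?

0.8222

Over the interval, μ = 6.3 × 0.5 = 3.15 (a 30-minute window = 0.5 hours).
P(N ≥ 2) = 1 − P(N ≤ 1) = 1 − Σ_{j=0}^{1} e^(−μ) μ^j/j! ≈ 0.8222.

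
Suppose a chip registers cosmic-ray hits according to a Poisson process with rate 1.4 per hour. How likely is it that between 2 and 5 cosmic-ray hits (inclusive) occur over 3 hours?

Over the interval, μ = 1.4 × 3 = 4.2 (3 hours).
P(2 ≤ N ≤ 5) = Σ_{j=2}^{5} e^(−4.2) · 4.2^j/j! ≈ 0.6752.

0.6752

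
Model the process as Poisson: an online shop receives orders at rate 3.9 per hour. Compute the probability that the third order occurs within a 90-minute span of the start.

0.9310

Over the interval, μ = 3.9 × 1.5 = 5.85 (a 90-minute span = 1.5 hours).
The third arrival falls in the interval iff at least 3 events occur there: P(S_3 ≤ t) = P(N ≥ 3) = 1 − P(N ≤ 2) ≈ 0.9310.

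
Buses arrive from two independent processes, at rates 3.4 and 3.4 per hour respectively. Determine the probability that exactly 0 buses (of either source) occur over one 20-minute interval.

Independent Poisson processes superpose: combined rate λ = 3.4 + 3.4 = 6.8 per hour.
Over the interval, μ = 6.8 × 1/3 ≈ 2.26667 (a 20-minute interval = 1/3 hours).
P(N = 0) = e^(−2.26667) · 2.26667^0/0! ≈ 0.1037.

0.1037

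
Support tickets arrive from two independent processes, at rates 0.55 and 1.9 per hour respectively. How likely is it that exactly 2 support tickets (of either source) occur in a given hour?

0.2590

Independent Poisson processes superpose: combined rate λ = 0.55 + 1.9 = 2.45 per hour.
So μ = 2.45.
P(N = 2) = e^(−2.45) · 2.45^2/2! ≈ 0.2590.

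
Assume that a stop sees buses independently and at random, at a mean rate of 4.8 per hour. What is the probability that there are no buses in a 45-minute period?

Over the interval, μ = 4.8 × 0.75 = 3.6 (a 45-minute period = 0.75 hours).
P(N = 0) = e^(−μ) μ^0/0! = e^(−3.6) · 3.6^0/1 ≈ 0.0273.

0.0273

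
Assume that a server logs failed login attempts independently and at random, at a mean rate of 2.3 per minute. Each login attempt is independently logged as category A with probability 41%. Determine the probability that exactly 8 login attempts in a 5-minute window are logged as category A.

0.0543

Thinning: the login attempts that are logged as category A themselves form a Poisson process with rate 0.41 × 2.3 = 0.943 per minute.
Over the interval, μ = 0.943 × 5 = 4.715 (a 5-minute window = 5 minutes).
P(N = 8) = e^(−4.715) · 4.715^8/8! ≈ 0.0543.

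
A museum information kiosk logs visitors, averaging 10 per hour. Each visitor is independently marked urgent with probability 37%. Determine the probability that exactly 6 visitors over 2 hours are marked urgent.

Thinning: the visitors that are marked urgent themselves form a Poisson process with rate 0.37 × 10 = 3.7 per hour.
Over the interval, μ = 3.7 × 2 = 7.4 (2 hours).
P(N = 6) = e^(−7.4) · 7.4^6/6! ≈ 0.1394.

0.1394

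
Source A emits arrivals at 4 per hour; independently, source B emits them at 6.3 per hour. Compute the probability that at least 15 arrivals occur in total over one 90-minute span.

Independent Poisson processes superpose: combined rate λ = 4 + 6.3 = 10.3 per hour.
Over the interval, μ = 10.3 × 1.5 = 15.45 (a 90-minute span = 1.5 hours).
P(N ≥ 15) = 1 − P(N ≤ 14) ≈ 0.5797.

0.5797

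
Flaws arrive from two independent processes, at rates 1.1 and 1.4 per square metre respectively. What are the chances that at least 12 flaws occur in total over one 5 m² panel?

Independent Poisson processes superpose: combined rate λ = 1.1 + 1.4 = 2.5 per square metre.
Over the interval, μ = 2.5 × 5 = 12.5 (a 5 m² panel = 5 square metres).
P(N ≥ 12) = 1 − P(N ≤ 11) ≈ 0.5942.

0.5942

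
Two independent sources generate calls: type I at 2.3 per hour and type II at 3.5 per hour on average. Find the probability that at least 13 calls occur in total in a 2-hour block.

Independent Poisson processes superpose: combined rate λ = 2.3 + 3.5 = 5.8 per hour.
Over the interval, μ = 5.8 × 2 = 11.6 (a 2-hour block = 2 hours).
P(N ≥ 13) = 1 − P(N ≤ 12) ≈ 0.3784.

0.3784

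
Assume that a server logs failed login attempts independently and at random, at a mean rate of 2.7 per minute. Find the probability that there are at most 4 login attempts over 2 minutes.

Over the interval, μ = 2.7 × 2 = 5.4 (2 minutes).
P(N ≤ 4) = Σ_{j=0}^{4} e^(−μ) μ^j/j! ≈ 0.3733.

0.3733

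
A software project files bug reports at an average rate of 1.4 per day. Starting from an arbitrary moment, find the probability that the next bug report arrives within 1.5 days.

0.8775

Inter-arrival times are exponential with rate λ = 1.4 per day.
P(T ≤ 1.5) = 1 − e^(−λt) = 1 − e^(−1.4 × 1.5) = 1 − e^(−2.1) ≈ 0.8775.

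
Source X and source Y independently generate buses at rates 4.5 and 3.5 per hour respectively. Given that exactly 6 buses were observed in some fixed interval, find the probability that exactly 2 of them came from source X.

Given the total, each event is independently from source X with probability p = λ_X/(λ_X+λ_Y) = 4.5/8 = 0.5625.
So K ~ Binomial(6, 4.5/8): P(K = 2) = C(6,2) · (4.5/8)^2 · (3.5/8)^4 ≈ 0.1739.

0.1739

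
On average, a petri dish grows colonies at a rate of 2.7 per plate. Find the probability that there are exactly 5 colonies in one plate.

0.0804

With mean μ = 2.7 per plate,
P(N = 5) = e^(−μ) μ^5/5! = e^(−2.7) · 2.7^5/120 ≈ 0.0804.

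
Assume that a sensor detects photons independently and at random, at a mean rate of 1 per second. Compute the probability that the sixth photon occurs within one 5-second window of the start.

0.3840

Over the interval, μ = 1 × 5 = 5 (a 5-second window = 5 seconds).
The sixth arrival falls in the interval iff at least 6 events occur there: P(S_6 ≤ t) = P(N ≥ 6) = 1 − P(N ≤ 5) ≈ 0.3840.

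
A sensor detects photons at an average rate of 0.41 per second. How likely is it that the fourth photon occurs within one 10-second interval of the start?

0.5858

Over the interval, μ = 0.41 × 10 = 4.1 (a 10-second interval = 10 seconds).
The fourth arrival falls in the interval iff at least 4 events occur there: P(S_4 ≤ t) = P(N ≥ 4) = 1 − P(N ≤ 3) ≈ 0.5858.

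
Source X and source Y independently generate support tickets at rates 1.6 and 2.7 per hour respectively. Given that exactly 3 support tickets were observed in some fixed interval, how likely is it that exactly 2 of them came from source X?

Given the total, each event is independently from source X with probability p = λ_X/(λ_X+λ_Y) = 1.6/4.3 ≈ 0.3721.
So K ~ Binomial(3, 1.6/4.3): P(K = 2) = C(3,2) · (1.6/4.3)^2 · (2.7/4.3)^1 ≈ 0.2608.

0.2608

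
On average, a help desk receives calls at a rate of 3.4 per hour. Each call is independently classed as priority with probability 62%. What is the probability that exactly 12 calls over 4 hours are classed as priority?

0.0587

Thinning: the calls that are classed as priority themselves form a Poisson process with rate 0.62 × 3.4 = 2.108 per hour.
Over the interval, μ = 2.108 × 4 = 8.432 (4 hours).
P(N = 12) = e^(−8.432) · 8.432^12/12! ≈ 0.0587.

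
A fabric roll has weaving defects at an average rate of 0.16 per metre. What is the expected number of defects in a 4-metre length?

0.64

E[N] = λt = 0.16 × 4 = 0.64 (a 4-metre length = 4 metres).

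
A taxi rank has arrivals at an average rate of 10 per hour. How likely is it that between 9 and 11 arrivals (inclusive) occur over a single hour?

0.3640

With mean μ = 10 per hour,
P(9 ≤ N ≤ 11) = Σ_{j=9}^{11} e^(−10) · 10^j/j! ≈ 0.3640.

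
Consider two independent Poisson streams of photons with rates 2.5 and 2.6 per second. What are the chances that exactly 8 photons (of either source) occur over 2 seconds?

Independent Poisson processes superpose: combined rate λ = 2.5 + 2.6 = 5.1 per second.
Over the interval, μ = 5.1 × 2 = 10.2 (2 seconds).
P(N = 8) = e^(−10.2) · 10.2^8/8! ≈ 0.1080.

0.1080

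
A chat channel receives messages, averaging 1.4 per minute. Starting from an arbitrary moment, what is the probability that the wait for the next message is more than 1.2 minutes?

The wait for the next event is exponential with rate λ = 1.4 per minute.
P(T > 1.2) = e^(−λt) = e^(−1.4 × 1.2) = e^(−1.68) ≈ 0.1864.

0.1864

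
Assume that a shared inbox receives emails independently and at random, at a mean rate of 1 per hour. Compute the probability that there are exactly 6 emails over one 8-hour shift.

Over the interval, μ = 1 × 8 = 8 (an 8-hour shift = 8 hours).
P(N = 6) = e^(−μ) μ^6/6! = e^(−8) · 8^6/720 ≈ 0.1221.

0.1221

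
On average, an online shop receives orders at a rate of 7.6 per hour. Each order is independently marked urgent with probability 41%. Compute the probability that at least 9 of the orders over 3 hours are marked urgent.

0.5892

Thinning: the orders that are marked urgent themselves form a Poisson process with rate 0.41 × 7.6 = 3.116 per hour.
Over the interval, μ = 3.116 × 3 = 9.348 (3 hours).
P(N ≥ 9) = 1 − P(N ≤ 8) ≈ 0.5892.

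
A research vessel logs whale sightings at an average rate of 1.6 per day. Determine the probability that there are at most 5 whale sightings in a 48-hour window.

Over the interval, μ = 1.6 × 2 = 3.2 (a 48-hour window = 2 days).
P(N ≤ 5) = Σ_{j=0}^{5} e^(−μ) μ^j/j! ≈ 0.8946.

0.8946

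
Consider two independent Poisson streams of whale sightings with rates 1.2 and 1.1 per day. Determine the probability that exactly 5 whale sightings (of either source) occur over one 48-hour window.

0.1725

Independent Poisson processes superpose: combined rate λ = 1.2 + 1.1 = 2.3 per day.
Over the interval, μ = 2.3 × 2 = 4.6 (a 48-hour window = 2 days).
P(N = 5) = e^(−4.6) · 4.6^5/5! ≈ 0.1725.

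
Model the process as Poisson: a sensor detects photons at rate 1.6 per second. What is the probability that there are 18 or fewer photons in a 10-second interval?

Over the interval, μ = 1.6 × 10 = 16 (a 10-second interval = 10 seconds).
P(N ≤ 18) = Σ_{j=0}^{18} e^(−μ) μ^j/j! ≈ 0.7423.

0.7423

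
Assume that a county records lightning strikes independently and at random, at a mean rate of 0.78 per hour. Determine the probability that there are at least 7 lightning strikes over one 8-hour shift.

Over the interval, μ = 0.78 × 8 = 6.24 (an 8-hour shift = 8 hours).
P(N ≥ 7) = 1 − P(N ≤ 6) = 1 − Σ_{j=0}^{6} e^(−μ) μ^j/j! ≈ 0.4322.

0.4322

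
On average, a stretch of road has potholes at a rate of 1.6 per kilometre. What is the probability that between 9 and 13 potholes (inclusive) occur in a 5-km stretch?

0.3733

Over the interval, μ = 1.6 × 5 = 8 (a 5-km stretch = 5 kilometres).
P(9 ≤ N ≤ 13) = Σ_{j=9}^{13} e^(−8) · 8^j/j! ≈ 0.3733.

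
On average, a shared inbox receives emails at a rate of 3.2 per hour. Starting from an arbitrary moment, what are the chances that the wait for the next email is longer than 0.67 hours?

The wait for the next event is exponential with rate λ = 3.2 per hour.
P(T > 0.67) = e^(−λt) = e^(−3.2 × 0.67) = e^(−2.144) ≈ 0.1172.

0.1172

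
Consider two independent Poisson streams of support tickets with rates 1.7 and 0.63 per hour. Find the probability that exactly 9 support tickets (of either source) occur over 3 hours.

Independent Poisson processes superpose: combined rate λ = 1.7 + 0.63 = 2.33 per hour.
Over the interval, μ = 2.33 × 3 = 6.99 (3 hours).
P(N = 9) = e^(−6.99) · 6.99^9/9! ≈ 0.1011.

0.1011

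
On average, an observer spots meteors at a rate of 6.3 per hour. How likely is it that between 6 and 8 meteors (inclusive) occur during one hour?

With mean μ = 6.3 per hour,
P(6 ≤ N ≤ 8) = Σ_{j=6}^{8} e^(−6.3) · 6.3^j/j! ≈ 0.4160.

0.4160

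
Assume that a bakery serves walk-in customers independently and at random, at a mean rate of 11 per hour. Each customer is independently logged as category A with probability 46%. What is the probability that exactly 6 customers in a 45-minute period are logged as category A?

0.0933

Thinning: the customers that are logged as category A themselves form a Poisson process with rate 0.46 × 11 = 5.06 per hour.
Over the interval, μ = 5.06 × 0.75 = 3.795 (a 45-minute period = 0.75 hours).
P(N = 6) = e^(−3.795) · 3.795^6/6! ≈ 0.0933.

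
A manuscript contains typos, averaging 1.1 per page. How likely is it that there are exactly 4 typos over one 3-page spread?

Over the interval, μ = 1.1 × 3 = 3.3 (a 3-page spread = 3 pages).
P(N = 4) = e^(−μ) μ^4/4! = e^(−3.3) · 3.3^4/24 ≈ 0.1823.

0.1823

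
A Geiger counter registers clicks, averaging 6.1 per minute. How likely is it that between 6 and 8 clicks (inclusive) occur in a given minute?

0.4070

With mean μ = 6.1 per minute,
P(6 ≤ N ≤ 8) = Σ_{j=6}^{8} e^(−6.1) · 6.1^j/j! ≈ 0.4070.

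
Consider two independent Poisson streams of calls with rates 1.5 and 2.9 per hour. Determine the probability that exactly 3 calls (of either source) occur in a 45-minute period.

Independent Poisson processes superpose: combined rate λ = 1.5 + 2.9 = 4.4 per hour.
Over the interval, μ = 4.4 × 0.75 = 3.3 (a 45-minute period = 0.75 hours).
P(N = 3) = e^(−3.3) · 3.3^3/3! ≈ 0.2209.

0.2209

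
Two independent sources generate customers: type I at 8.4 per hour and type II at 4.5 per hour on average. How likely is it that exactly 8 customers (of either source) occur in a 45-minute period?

0.1196

Independent Poisson processes superpose: combined rate λ = 8.4 + 4.5 = 12.9 per hour.
Over the interval, μ = 12.9 × 0.75 = 9.675 (a 45-minute period = 0.75 hours).
P(N = 8) = e^(−9.675) · 9.675^8/8! ≈ 0.1196.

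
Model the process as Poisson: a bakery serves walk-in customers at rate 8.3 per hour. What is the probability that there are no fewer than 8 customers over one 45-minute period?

0.2875

Over the interval, μ = 8.3 × 0.75 = 6.225 (a 45-minute period = 0.75 hours).
P(N ≥ 8) = 1 − P(N ≤ 7) = 1 − Σ_{j=0}^{7} e^(−μ) μ^j/j! ≈ 0.2875.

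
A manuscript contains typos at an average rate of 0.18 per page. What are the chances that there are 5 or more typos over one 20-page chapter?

0.2936

Over the interval, μ = 0.18 × 20 = 3.6 (a 20-page chapter = 20 pages).
P(N ≥ 5) = 1 − P(N ≤ 4) = 1 − Σ_{j=0}^{4} e^(−μ) μ^j/j! ≈ 0.2936.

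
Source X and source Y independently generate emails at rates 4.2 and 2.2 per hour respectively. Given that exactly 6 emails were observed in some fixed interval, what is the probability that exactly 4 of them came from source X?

Given the total, each event is independently from source X with probability p = λ_X/(λ_X+λ_Y) = 4.2/6.4 ≈ 0.6562.
So K ~ Binomial(6, 4.2/6.4): P(K = 4) = C(6,4) · (4.2/6.4)^4 · (2.2/6.4)^2 ≈ 0.3287.

0.3287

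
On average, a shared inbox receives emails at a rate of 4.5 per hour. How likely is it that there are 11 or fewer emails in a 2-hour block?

0.8030

Over the interval, μ = 4.5 × 2 = 9 (a 2-hour block = 2 hours).
P(N ≤ 11) = Σ_{j=0}^{11} e^(−μ) μ^j/j! ≈ 0.8030.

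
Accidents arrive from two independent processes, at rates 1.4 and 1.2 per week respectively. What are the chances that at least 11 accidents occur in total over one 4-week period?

Independent Poisson processes superpose: combined rate λ = 1.4 + 1.2 = 2.6 per week.
Over the interval, μ = 2.6 × 4 = 10.4 (a 4-week period = 4 weeks).
P(N ≥ 11) = 1 − P(N ≤ 10) ≈ 0.4669.

0.4669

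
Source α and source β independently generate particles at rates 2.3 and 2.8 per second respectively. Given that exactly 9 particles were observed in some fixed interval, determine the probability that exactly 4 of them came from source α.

0.2600

Given the total, each event is independently from source α with probability p = λ_α/(λ_α+λ_β) = 2.3/5.1 ≈ 0.4510.
So K ~ Binomial(9, 2.3/5.1): P(K = 4) = C(9,4) · (2.3/5.1)^4 · (2.8/5.1)^5 ≈ 0.2600.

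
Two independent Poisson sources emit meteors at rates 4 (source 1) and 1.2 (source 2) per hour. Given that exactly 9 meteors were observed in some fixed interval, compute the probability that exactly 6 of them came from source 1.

Given the total, each event is independently from source 1 with probability p = λ_1/(λ_1+λ_2) = 4/5.2 ≈ 0.7692.
So K ~ Binomial(9, 4/5.2): P(K = 6) = C(9,6) · (4/5.2)^6 · (1.2/5.2)^3 ≈ 0.2139.

0.2139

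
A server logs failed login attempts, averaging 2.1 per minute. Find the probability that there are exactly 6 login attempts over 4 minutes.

0.1097

Over the interval, μ = 2.1 × 4 = 8.4 (4 minutes).
P(N = 6) = e^(−μ) μ^6/6! = e^(−8.4) · 8.4^6/720 ≈ 0.1097.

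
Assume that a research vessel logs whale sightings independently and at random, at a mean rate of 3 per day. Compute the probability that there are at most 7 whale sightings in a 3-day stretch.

0.3239

Over the interval, μ = 3 × 3 = 9 (a 3-day stretch = 3 days).
P(N ≤ 7) = Σ_{j=0}^{7} e^(−μ) μ^j/j! ≈ 0.3239.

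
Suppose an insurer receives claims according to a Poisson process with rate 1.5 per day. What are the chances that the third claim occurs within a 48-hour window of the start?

Over the interval, μ = 1.5 × 2 = 3 (a 48-hour window = 2 days).
The third arrival falls in the interval iff at least 3 events occur there: P(S_3 ≤ t) = P(N ≥ 3) = 1 − P(N ≤ 2) ≈ 0.5768.

0.5768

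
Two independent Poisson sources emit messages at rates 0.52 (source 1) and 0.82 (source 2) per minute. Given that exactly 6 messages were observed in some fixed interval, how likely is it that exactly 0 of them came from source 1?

Given the total, each event is independently from source 1 with probability p = λ_1/(λ_1+λ_2) = 0.52/1.34 ≈ 0.3881.
So K ~ Binomial(6, 0.52/1.34): P(K = 0) = C(6,0) · (0.52/1.34)^0 · (0.82/1.34)^6 ≈ 0.0525.

0.0525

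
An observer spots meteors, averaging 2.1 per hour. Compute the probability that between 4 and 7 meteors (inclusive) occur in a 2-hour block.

0.5407

Over the interval, μ = 2.1 × 2 = 4.2 (a 2-hour block = 2 hours).
P(4 ≤ N ≤ 7) = Σ_{j=4}^{7} e^(−4.2) · 4.2^j/j! ≈ 0.5407.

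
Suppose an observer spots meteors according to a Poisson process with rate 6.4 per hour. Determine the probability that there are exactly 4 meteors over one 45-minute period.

0.1820

Over the interval, μ = 6.4 × 0.75 = 4.8 (a 45-minute period = 0.75 hours).
P(N = 4) = e^(−μ) μ^4/4! = e^(−4.8) · 4.8^4/24 ≈ 0.1820.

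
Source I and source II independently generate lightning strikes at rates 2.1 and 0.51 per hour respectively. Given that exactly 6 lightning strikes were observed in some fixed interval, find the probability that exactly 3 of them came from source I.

Given the total, each event is independently from source I with probability p = λ_I/(λ_I+λ_II) = 2.1/2.61 ≈ 0.8046.
So K ~ Binomial(6, 2.1/2.61): P(K = 3) = C(6,3) · (2.1/2.61)^3 · (0.51/2.61)^3 ≈ 0.0777.

0.0777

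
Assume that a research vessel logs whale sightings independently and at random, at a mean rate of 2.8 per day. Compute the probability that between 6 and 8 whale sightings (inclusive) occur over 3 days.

0.3796

Over the interval, μ = 2.8 × 3 = 8.4 (3 days).
P(6 ≤ N ≤ 8) = Σ_{j=6}^{8} e^(−8.4) · 8.4^j/j! ≈ 0.3796.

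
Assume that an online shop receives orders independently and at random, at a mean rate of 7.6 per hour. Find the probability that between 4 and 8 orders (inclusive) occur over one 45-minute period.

0.6966

Over the interval, μ = 7.6 × 0.75 = 5.7 (a 45-minute period = 0.75 hours).
P(4 ≤ N ≤ 8) = Σ_{j=4}^{8} e^(−5.7) · 5.7^j/j! ≈ 0.6966.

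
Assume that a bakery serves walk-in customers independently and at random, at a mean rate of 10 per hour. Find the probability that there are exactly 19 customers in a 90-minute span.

0.0557

Over the interval, μ = 10 × 1.5 = 15 (a 90-minute span = 1.5 hours).
P(N = 19) = e^(−μ) μ^19/19! = e^(−15) · 15^19/121645100408832000 ≈ 0.0557.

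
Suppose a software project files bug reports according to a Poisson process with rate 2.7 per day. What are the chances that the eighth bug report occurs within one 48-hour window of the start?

Over the interval, μ = 2.7 × 2 = 5.4 (a 48-hour window = 2 days).
The eighth arrival falls in the interval iff at least 8 events occur there: P(S_8 ≤ t) = P(N ≥ 8) = 1 − P(N ≤ 7) ≈ 0.1783.

0.1783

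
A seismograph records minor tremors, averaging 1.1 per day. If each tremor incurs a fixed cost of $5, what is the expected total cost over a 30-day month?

$165

E[N] = 1.1 × 30 = 33 (a 30-day month = 30 days); E[cost] = 33 × $5 = $165.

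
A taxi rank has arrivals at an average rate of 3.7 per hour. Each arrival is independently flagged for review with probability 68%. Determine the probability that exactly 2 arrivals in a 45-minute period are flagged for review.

0.2698

Thinning: the arrivals that are flagged for review themselves form a Poisson process with rate 0.68 × 3.7 = 2.516 per hour.
Over the interval, μ = 2.516 × 0.75 = 1.887 (a 45-minute period = 0.75 hours).
P(N = 2) = e^(−1.887) · 1.887^2/2! ≈ 0.2698.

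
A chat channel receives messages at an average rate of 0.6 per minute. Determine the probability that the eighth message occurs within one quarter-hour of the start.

0.6761

Over the interval, μ = 0.6 × 15 = 9 (a quarter-hour = 15 minutes).
The eighth arrival falls in the interval iff at least 8 events occur there: P(S_8 ≤ t) = P(N ≥ 8) = 1 − P(N ≤ 7) ≈ 0.6761.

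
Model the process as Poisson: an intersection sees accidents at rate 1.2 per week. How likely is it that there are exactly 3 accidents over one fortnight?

0.2090

Over the interval, μ = 1.2 × 2 = 2.4 (a fortnight = 2 weeks).
P(N = 3) = e^(−μ) μ^3/3! = e^(−2.4) · 2.4^3/6 ≈ 0.2090.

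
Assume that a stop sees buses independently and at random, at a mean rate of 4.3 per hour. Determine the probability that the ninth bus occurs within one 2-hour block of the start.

Over the interval, μ = 4.3 × 2 = 8.6 (a 2-hour block = 2 hours).
The ninth arrival falls in the interval iff at least 9 events occur there: P(S_9 ≤ t) = P(N ≥ 9) = 1 − P(N ≤ 8) ≈ 0.4906.

0.4906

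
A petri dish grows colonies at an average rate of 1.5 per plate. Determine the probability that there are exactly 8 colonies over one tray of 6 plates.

Over the interval, μ = 1.5 × 6 = 9 (a tray of 6 plates = 6 plates).
P(N = 8) = e^(−μ) μ^8/8! = e^(−9) · 9^8/40320 ≈ 0.1318.

0.1318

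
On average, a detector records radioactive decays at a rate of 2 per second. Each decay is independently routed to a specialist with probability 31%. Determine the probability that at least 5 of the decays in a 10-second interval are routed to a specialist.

0.7408

Thinning: the decays that are routed to a specialist themselves form a Poisson process with rate 0.31 × 2 = 0.62 per second.
Over the interval, μ = 0.62 × 10 = 6.2 (a 10-second interval = 10 seconds).
P(N ≥ 5) = 1 − P(N ≤ 4) ≈ 0.7408.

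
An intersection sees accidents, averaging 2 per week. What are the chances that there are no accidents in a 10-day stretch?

Over the interval, μ = 2 × 10/7 ≈ 2.85714 (a 10-day stretch = 10/7 weeks).
P(N = 0) = e^(−μ) μ^0/0! = e^(−2.85714) · 2.85714^0/1 ≈ 0.0574.

0.0574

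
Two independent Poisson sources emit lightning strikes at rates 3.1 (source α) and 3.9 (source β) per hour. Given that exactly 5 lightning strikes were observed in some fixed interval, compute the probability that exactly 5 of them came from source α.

0.0170

Given the total, each event is independently from source α with probability p = λ_α/(λ_α+λ_β) = 3.1/7 ≈ 0.4429.
So K ~ Binomial(5, 3.1/7): P(K = 5) = C(5,5) · (3.1/7)^5 · (3.9/7)^0 ≈ 0.0170.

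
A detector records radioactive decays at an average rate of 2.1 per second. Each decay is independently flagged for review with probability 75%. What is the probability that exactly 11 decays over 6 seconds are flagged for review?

Thinning: the decays that are flagged for review themselves form a Poisson process with rate 0.75 × 2.1 = 1.575 per second.
Over the interval, μ = 1.575 × 6 = 9.45 (6 seconds).
P(N = 11) = e^(−9.45) · 9.45^11/11! ≈ 0.1058.

0.1058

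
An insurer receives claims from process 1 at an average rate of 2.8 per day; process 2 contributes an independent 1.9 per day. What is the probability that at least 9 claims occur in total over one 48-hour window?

0.5958

Independent Poisson processes superpose: combined rate λ = 2.8 + 1.9 = 4.7 per day.
Over the interval, μ = 4.7 × 2 = 9.4 (a 48-hour window = 2 days).
P(N ≥ 9) = 1 − P(N ≤ 8) ≈ 0.5958.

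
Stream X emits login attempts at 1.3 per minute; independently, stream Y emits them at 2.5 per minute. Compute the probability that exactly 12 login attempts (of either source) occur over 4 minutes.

Independent Poisson processes superpose: combined rate λ = 1.3 + 2.5 = 3.8 per minute.
Over the interval, μ = 3.8 × 4 = 15.2 (4 minutes).
P(N = 12) = e^(−15.2) · 15.2^12/12! ≈ 0.0795.

0.0795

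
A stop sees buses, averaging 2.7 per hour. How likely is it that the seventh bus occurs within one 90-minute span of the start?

Over the interval, μ = 2.7 × 1.5 = 4.05 (a 90-minute span = 1.5 hours).
The seventh arrival falls in the interval iff at least 7 events occur there: P(S_7 ≤ t) = P(N ≥ 7) = 1 − P(N ≤ 6) ≈ 0.1159.

0.1159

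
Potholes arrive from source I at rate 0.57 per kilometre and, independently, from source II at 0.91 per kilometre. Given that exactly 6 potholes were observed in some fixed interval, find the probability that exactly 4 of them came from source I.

0.1248

Given the total, each event is independently from source I with probability p = λ_I/(λ_I+λ_II) = 0.57/1.48 ≈ 0.3851.
So K ~ Binomial(6, 0.57/1.48): P(K = 4) = C(6,4) · (0.57/1.48)^4 · (0.91/1.48)^2 ≈ 0.1248.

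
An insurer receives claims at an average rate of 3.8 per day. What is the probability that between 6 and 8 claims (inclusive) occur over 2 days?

Over the interval, μ = 3.8 × 2 = 7.6 (2 days).
P(6 ≤ N ≤ 8) = Σ_{j=6}^{8} e^(−7.6) · 7.6^j/j! ≈ 0.4175.

0.4175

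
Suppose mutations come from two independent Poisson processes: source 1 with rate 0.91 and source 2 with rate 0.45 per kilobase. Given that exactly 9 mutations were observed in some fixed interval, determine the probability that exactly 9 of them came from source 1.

0.0269

Given the total, each event is independently from source 1 with probability p = λ_1/(λ_1+λ_2) = 0.91/1.36 ≈ 0.6691.
So K ~ Binomial(9, 0.91/1.36): P(K = 9) = C(9,9) · (0.91/1.36)^9 · (0.45/1.36)^0 ≈ 0.0269.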